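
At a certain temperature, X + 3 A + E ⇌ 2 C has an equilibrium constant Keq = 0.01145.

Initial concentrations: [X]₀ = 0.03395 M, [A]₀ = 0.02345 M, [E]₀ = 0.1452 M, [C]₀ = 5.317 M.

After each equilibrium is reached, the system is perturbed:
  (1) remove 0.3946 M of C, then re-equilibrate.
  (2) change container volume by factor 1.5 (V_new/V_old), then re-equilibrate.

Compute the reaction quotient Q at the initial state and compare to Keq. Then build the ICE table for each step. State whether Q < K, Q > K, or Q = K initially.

Q₀ = 4.4473e+08 vs Keq = 0.01145 ⇒ Q>K, reverse
Step 1:
                  X         A         E         C
  init      0.03395   0.02345    0.1452     5.317
  Δ           1.641     4.922     1.641    -3.282
  eq          1.675     4.946     1.786     2.035
  solve Keq expr → x = -1.641; check Q = 0.01145
Then remove 0.3946 M of C.
Step 2:
                  X         A         E         C
  init        1.675     4.946     1.786     1.641
  Δ        -0.08017   -0.2405  -0.08017    0.1603
  eq          1.595     4.705     1.706     1.801
  solve Keq expr → x = 0.08017; check Q = 0.01145
Then change container volume by factor 1.5 (V_new/V_old).
Step 3:
                  X         A         E         C
  init        1.063     3.137     1.137     1.201
  Δ          0.1481    0.4442    0.1481   -0.2961
  eq          1.211     3.581     1.285    0.9047
  solve Keq expr → x = -0.1481; check Q = 0.01145

Q₀ = 4.4473e+08; Q > K (proceeds reverse)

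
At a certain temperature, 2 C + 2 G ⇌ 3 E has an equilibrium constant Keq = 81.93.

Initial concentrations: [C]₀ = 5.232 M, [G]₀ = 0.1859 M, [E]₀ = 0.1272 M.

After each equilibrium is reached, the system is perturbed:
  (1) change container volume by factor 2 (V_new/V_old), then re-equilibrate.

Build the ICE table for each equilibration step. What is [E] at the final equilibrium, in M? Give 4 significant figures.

Q₀ = 0.002176 vs Keq = 81.93 ⇒ Q<K, forward
Step 1:
                  C         G         E
  I           5.232    0.1859    0.1272
  C         -0.1804   -0.1804    0.2706
  E           5.052  0.005488    0.3978
  solve Keq expr → x = 0.09021; check Q = 81.93
Then change container volume by factor 2 (V_new/V_old).
Step 2:
                  C         G         E
  I           2.526  0.002744    0.1989
  C        0.001087  0.001087 -0.001631
  E           2.527  0.003831    0.1973
  solve Keq expr → x = -5.4362e-04; check Q = 81.93

[E]_eq = 0.1973 M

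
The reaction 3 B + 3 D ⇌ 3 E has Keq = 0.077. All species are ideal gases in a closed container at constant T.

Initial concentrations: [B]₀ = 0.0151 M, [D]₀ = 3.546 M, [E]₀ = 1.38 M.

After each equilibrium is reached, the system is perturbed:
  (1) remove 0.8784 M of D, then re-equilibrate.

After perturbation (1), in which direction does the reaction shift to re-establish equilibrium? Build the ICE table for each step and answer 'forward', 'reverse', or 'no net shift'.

Direction: reverse

Q₀ = 1.7119e+04 vs Keq = 0.077 ⇒ Q>K, reverse
Step 1:
                   B          D          E
  init        0.0151      3.546       1.38
  Δ           0.4977     0.4977    -0.4977
  eq          0.5128      4.044     0.8823
  solve Keq expr → x = -0.1659; check Q = 0.077
Then remove 0.8784 M of D.
Step 2:
                   B          D          E
  init        0.5128      3.165     0.8823
  Δ          0.07382    0.07382   -0.07382
  eq          0.5867      3.239     0.8084
  solve Keq expr → x = -0.02461; check Q = 0.077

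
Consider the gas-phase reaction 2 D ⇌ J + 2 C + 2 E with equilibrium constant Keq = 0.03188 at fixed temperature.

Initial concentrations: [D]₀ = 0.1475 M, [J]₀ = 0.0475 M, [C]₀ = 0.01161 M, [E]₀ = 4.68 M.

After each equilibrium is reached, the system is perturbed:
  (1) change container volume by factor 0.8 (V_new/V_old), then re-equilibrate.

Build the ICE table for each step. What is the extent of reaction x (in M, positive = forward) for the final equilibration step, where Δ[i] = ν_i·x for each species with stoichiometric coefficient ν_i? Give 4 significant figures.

x = -0.003333 M

Q₀ = 0.006446 vs Keq = 0.03188 ⇒ Q<K, forward
Step 1:
                  D         J         C         E
  I          0.1475    0.0475   0.01161      4.68
  C        -0.01097  0.005483   0.01097   0.01097
  E          0.1365   0.05298   0.02258     4.691
  solve Keq expr → x = 0.005483; check Q = 0.03188
Then change container volume by factor 0.8 (V_new/V_old).
Step 2:
                  D         J         C         E
  I          0.1707   0.06623   0.02822     5.864
  C        0.006666 -0.003333 -0.006666 -0.006666
  E          0.1773    0.0629   0.02156     5.857
  solve Keq expr → x = -0.003333; check Q = 0.03188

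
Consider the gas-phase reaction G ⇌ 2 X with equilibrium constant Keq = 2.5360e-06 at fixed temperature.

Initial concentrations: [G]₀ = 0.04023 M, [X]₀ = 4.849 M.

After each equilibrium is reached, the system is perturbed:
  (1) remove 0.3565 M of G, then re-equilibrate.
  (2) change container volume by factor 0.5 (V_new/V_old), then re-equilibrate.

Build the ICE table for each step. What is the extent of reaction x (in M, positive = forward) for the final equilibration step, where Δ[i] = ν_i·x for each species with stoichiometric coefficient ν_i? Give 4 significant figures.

x = -6.7692e-04 M

Q₀ = 584.5 vs Keq = 2.5360e-06 ⇒ Q>K, reverse
Step 1:
                   G          X
  init       0.04023      4.849
  Δ            2.423     -4.847
  eq           2.463   0.002499
  solve Keq expr → x = -2.423; check Q = 2.5360e-06
Then remove 0.3565 M of G.
Step 2:
                   G          X
  init         2.107   0.002499
  Δ       9.3934e-05 -1.8787e-04
  eq           2.107   0.002312
  solve Keq expr → x = -9.3934e-05; check Q = 2.5360e-06
Then change container volume by factor 0.5 (V_new/V_old).
Step 3:
                   G          X
  init         4.214   0.004623
  Δ       6.7692e-04  -0.001354
  eq           4.215   0.003269
  solve Keq expr → x = -6.7692e-04; check Q = 2.5360e-06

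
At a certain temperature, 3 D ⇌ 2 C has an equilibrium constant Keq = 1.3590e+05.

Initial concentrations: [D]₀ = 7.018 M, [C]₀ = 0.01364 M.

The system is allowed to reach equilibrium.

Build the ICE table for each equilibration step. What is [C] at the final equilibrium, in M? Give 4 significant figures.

[C]_eq = 4.656 M

Q₀ = 5.3826e-07 vs Keq = 1.3590e+05 ⇒ Q<K, forward
Step 1:
                  D         C
  I           7.018   0.01364
  C          -6.964     4.643
  E         0.05423     4.656
  solve Keq expr → x = 2.321; check Q = 1.3590e+05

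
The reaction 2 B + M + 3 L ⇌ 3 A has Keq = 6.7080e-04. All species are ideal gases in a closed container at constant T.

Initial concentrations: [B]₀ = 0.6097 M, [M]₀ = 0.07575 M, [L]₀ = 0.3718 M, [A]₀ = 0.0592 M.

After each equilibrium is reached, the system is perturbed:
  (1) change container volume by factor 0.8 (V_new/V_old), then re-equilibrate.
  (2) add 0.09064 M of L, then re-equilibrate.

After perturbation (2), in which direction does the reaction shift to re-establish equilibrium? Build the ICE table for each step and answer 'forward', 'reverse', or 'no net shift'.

Direction: forward

Q₀ = 0.1434 vs Keq = 6.7080e-04 ⇒ Q>K, reverse
Step 1:
                   B          M          L          A
  init        0.6097    0.07575     0.3718     0.0592
  Δ          0.03128    0.01564    0.04693   -0.04693
  eq           0.641    0.09139     0.4187    0.01227
  solve Keq expr → x = -0.01564; check Q = 6.7080e-04
Then change container volume by factor 0.8 (V_new/V_old).
Step 2:
                   B          M          L          A
  init        0.8012     0.1142     0.5234    0.01534
  Δ        -0.002399    -0.0012  -0.003599   0.003599
  eq          0.7988      0.113     0.5198    0.01894
  solve Keq expr → x = 0.0012; check Q = 6.7080e-04
Then add 0.09064 M of L.
Step 3:
                   B          M          L          A
  init        0.7988      0.113     0.6104    0.01894
  Δ        -0.002057  -0.001028  -0.003085   0.003085
  eq          0.7968      0.112     0.6074    0.02203
  solve Keq expr → x = 0.001028; check Q = 6.7080e-04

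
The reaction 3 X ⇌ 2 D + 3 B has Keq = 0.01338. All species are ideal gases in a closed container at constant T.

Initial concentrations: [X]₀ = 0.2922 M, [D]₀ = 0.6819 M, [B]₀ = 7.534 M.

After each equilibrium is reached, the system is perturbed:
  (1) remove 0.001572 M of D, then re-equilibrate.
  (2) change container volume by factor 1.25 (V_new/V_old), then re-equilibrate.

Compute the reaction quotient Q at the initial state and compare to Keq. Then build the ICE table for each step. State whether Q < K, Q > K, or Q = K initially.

Q₀ = 7970; Q > K (proceeds reverse)

Q₀ = 7970 vs Keq = 0.01338 ⇒ Q>K, reverse
Step 1:
                    X           D           B
  Initial      0.2922      0.6819       7.534
  Change        1.007     -0.6716      -1.007
  Equil           1.3     0.01028       6.527
  solve Keq expr → x = -0.3358; check Q = 0.01338
Then remove 0.001572 M of D.
Step 2:
                    X           D           B
  Initial         1.3    0.008707       6.527
  Change    -0.002309    0.001539    0.002309
  Equil         1.297     0.01025       6.529
  solve Keq expr → x = 7.6959e-04; check Q = 0.01338
Then change container volume by factor 1.25 (V_new/V_old).
Step 3:
                    X           D           B
  Initial       1.038    0.008197       5.223
  Change    -0.002994    0.001996    0.002994
  Equil         1.035     0.01019       5.226
  solve Keq expr → x = 9.9804e-04; check Q = 0.01338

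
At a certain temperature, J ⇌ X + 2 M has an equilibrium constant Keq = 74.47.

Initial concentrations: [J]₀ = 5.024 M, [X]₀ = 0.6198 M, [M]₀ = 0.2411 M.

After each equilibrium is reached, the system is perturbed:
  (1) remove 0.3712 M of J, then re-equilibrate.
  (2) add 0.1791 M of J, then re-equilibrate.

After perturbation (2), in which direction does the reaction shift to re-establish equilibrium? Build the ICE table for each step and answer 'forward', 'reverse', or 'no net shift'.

Q₀ = 0.007171 vs Keq = 74.47 ⇒ Q<K, forward
Step 1:
                    J           X           M
  Initial       5.024      0.6198      0.2411
  Change       -3.047       3.047       6.095
  Equil         1.977       3.667       6.336
  solve Keq expr → x = 3.047; check Q = 74.47
Then remove 0.3712 M of J.
Step 2:
                    J           X           M
  Initial       1.605       3.667       6.336
  Change       0.1367     -0.1367     -0.2735
  Equil         1.742        3.53       6.062
  solve Keq expr → x = -0.1367; check Q = 74.47
Then add 0.1791 M of J.
Step 3:
                    J           X           M
  Initial       1.921        3.53       6.062
  Change     -0.06688     0.06688      0.1338
  Equil         1.854       3.597       6.196
  solve Keq expr → x = 0.06688; check Q = 74.47

Direction: forward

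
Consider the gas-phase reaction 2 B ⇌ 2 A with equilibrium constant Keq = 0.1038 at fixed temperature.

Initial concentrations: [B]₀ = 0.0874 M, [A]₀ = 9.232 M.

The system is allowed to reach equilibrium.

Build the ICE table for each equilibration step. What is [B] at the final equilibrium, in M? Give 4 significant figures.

[B]_eq = 7.049 M

Q₀ = 1.1158e+04 vs Keq = 0.1038 ⇒ Q>K, reverse
Step 1:
                   B          A
  init        0.0874      9.232
  Δ            6.961     -6.961
  eq           7.049      2.271
  solve Keq expr → x = -3.481; check Q = 0.1038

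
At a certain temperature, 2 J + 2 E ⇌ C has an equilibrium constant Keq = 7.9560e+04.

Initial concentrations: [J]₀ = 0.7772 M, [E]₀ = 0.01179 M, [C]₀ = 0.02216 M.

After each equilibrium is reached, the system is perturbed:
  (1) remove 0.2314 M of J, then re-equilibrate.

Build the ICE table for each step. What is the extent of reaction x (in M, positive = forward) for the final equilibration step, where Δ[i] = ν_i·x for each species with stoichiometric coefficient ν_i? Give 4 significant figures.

Q₀ = 263.9 vs Keq = 7.9560e+04 ⇒ Q<K, forward
Step 1:
                  J         E         C
  init       0.7772   0.01179   0.02216
  Δ        -0.01102  -0.01102   0.00551
  eq         0.7662 7.6971e-04   0.02767
  solve Keq expr → x = 0.00551; check Q = 7.9560e+04
Then remove 0.2314 M of J.
Step 2:
                  J         E         C
  init       0.5348 7.6971e-04   0.02767
  Δ       3.2910e-04 3.2910e-04 -1.6455e-04
  eq         0.5351  0.001099   0.02751
  solve Keq expr → x = -1.6455e-04; check Q = 7.9560e+04

x = -1.6455e-04 M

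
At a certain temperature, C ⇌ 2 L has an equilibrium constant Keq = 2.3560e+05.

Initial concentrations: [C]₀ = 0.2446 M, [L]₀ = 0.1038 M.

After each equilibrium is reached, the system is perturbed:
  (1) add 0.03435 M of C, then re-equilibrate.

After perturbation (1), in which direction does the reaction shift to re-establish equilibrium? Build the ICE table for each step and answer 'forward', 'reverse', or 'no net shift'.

Q₀ = 0.04405 vs Keq = 2.3560e+05 ⇒ Q<K, forward
Step 1:
                   C          L
  init        0.2446     0.1038
  Δ          -0.2446     0.4892
  eq      1.4926e-06      0.593
  solve Keq expr → x = 0.2446; check Q = 2.3560e+05
Then add 0.03435 M of C.
Step 2:
                   C          L
  init       0.03435      0.593
  Δ         -0.03435     0.0687
  eq      1.8584e-06     0.6617
  solve Keq expr → x = 0.03435; check Q = 2.3560e+05

Direction: forward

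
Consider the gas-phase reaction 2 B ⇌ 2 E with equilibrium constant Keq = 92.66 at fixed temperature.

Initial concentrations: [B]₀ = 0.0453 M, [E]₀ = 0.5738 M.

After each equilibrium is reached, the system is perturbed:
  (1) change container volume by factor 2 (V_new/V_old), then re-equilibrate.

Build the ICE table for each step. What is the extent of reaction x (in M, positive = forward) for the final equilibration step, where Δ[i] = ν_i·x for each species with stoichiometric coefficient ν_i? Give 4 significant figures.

x = 0 M

Q₀ = 160.4 vs Keq = 92.66 ⇒ Q>K, reverse
Step 1:
                   B          E
  init        0.0453     0.5738
  Δ          0.01296   -0.01296
  eq         0.05826     0.5608
  solve Keq expr → x = -0.006481; check Q = 92.66
Then change container volume by factor 2 (V_new/V_old).
Step 2:
                   B          E
  init       0.02913     0.2804
  Δ                0          0
  eq         0.02913     0.2804
  solve Keq expr → x = 0; check Q = 92.66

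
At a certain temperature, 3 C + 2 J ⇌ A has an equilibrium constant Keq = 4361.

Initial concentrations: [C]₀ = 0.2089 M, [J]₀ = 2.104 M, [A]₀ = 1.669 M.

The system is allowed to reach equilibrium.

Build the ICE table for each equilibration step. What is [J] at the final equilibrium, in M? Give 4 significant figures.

Q₀ = 41.36 vs Keq = 4361 ⇒ Q<K, forward
Step 1:
                    C           J           A
  I            0.2089       2.104       1.669
  C           -0.1626     -0.1084      0.0542
  E            0.0463       1.996       1.723
  solve Keq expr → x = 0.0542; check Q = 4361

[J]_eq = 1.996 M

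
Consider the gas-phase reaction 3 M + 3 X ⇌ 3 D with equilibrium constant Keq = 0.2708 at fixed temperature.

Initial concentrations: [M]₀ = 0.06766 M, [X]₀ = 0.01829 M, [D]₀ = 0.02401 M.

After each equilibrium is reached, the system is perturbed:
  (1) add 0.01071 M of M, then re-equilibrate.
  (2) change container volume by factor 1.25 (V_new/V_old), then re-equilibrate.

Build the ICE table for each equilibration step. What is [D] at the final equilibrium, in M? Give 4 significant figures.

[D]_eq = 0.00167 M

Q₀ = 7304 vs Keq = 0.2708 ⇒ Q>K, reverse
Step 1:
                  M         X         D
  init      0.06766   0.01829   0.02401
  Δ          0.0217    0.0217   -0.0217
  eq        0.08936   0.03999  0.002312
  solve Keq expr → x = -0.007233; check Q = 0.2708
Then add 0.01071 M of M.
Step 2:
                  M         X         D
  init       0.1001   0.03999  0.002312
  Δ       -2.5410e-04 -2.5410e-04 2.5410e-04
  eq        0.09981   0.03973  0.002566
  solve Keq expr → x = 8.4699e-05; check Q = 0.2708
Then change container volume by factor 1.25 (V_new/V_old).
Step 3:
                  M         X         D
  init      0.07985   0.03179  0.002053
  Δ       3.8280e-04 3.8280e-04 -3.8280e-04
  eq        0.08023   0.03217   0.00167
  solve Keq expr → x = -1.2760e-04; check Q = 0.2708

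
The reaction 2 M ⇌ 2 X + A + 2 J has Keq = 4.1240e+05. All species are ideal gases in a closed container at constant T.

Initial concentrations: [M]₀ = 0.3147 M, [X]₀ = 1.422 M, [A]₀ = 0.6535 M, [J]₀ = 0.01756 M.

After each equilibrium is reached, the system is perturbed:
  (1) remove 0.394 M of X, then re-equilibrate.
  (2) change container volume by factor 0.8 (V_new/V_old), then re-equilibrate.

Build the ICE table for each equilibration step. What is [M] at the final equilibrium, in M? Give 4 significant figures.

Q₀ = 0.004114 vs Keq = 4.1240e+05 ⇒ Q<K, forward
Step 1:
                   M          X          A          J
  Initial     0.3147      1.422     0.6535    0.01756
  Change     -0.3139     0.3139     0.1569     0.3139
  Equil   8.0658e-04      1.736     0.8104     0.3315
  solve Keq expr → x = 0.1569; check Q = 4.1240e+05
Then remove 0.394 M of X.
Step 2:
                   M          X          A          J
  Initial 8.0658e-04      1.342     0.8104     0.3315
  Change  -1.8261e-04 1.8261e-04 9.1304e-05 1.8261e-04
  Equil   6.2397e-04      1.342     0.8105     0.3316
  solve Keq expr → x = 9.1304e-05; check Q = 4.1240e+05
Then change container volume by factor 0.8 (V_new/V_old).
Step 3:
                   M          X          A          J
  Initial 7.7997e-04      1.678      1.013     0.4145
  Change  3.0897e-04 -3.0897e-04 -1.5449e-04 -3.0897e-04
  Equil     0.001089      1.677      1.013     0.4142
  solve Keq expr → x = -1.5449e-04; check Q = 4.1240e+05

[M]_eq = 0.001089 M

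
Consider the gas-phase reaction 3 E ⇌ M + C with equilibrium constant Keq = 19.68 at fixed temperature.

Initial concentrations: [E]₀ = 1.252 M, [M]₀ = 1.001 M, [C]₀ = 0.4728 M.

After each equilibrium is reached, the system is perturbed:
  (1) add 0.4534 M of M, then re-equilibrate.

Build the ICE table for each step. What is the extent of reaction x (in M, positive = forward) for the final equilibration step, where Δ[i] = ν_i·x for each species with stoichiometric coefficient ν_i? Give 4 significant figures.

x = -0.01194 M

Q₀ = 0.2412 vs Keq = 19.68 ⇒ Q<K, forward
Step 1:
                    E           M           C
  init          1.252       1.001      0.4728
  Δ           -0.8824      0.2941      0.2941
  eq           0.3696       1.295      0.7669
  solve Keq expr → x = 0.2941; check Q = 19.68
Then add 0.4534 M of M.
Step 2:
                    E           M           C
  init         0.3696       1.749      0.7669
  Δ           0.03583    -0.01194    -0.01194
  eq           0.4054       1.737       0.755
  solve Keq expr → x = -0.01194; check Q = 19.68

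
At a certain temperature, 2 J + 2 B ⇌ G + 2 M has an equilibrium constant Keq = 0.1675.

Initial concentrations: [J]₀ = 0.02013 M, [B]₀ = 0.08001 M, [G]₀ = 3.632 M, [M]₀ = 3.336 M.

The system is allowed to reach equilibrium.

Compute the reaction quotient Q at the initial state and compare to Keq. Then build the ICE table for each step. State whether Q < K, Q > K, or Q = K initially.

Q₀ = 1.5582e+07 vs Keq = 0.1675 ⇒ Q>K, reverse
Step 1:
                  J         B         G         M
  Initial   0.02013   0.08001     3.632     3.336
  Change      2.126     2.126    -1.063    -2.126
  Equil       2.147     2.207     2.569      1.21
  solve Keq expr → x = -1.063; check Q = 0.1675

Q₀ = 1.5582e+07; Q > K (proceeds reverse)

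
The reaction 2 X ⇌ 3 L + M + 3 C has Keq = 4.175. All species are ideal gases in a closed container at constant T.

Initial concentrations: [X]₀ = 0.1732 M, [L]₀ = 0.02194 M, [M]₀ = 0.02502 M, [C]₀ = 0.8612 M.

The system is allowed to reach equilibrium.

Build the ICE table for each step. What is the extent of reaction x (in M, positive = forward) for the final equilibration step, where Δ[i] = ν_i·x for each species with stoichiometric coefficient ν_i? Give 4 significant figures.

Q₀ = 5.6262e-06 vs Keq = 4.175 ⇒ Q<K, forward
Step 1:
                  X         L         M         C
  I          0.1732   0.02194   0.02502    0.8612
  C         -0.1513     0.227   0.07566     0.227
  E         0.02189    0.2489    0.1007     1.088
  solve Keq expr → x = 0.07566; check Q = 4.175

x = 0.07566 M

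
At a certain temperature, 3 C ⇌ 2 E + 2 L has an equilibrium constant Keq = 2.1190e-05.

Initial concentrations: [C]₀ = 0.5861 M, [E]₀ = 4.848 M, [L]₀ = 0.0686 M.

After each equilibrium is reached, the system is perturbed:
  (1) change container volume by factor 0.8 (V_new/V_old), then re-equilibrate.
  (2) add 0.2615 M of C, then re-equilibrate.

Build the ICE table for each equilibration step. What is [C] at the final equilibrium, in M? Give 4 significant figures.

Q₀ = 0.5494 vs Keq = 2.1190e-05 ⇒ Q>K, reverse
Step 1:
                   C          E          L
  Initial     0.5861      4.848     0.0686
  Change      0.1021   -0.06805   -0.06805
  Equil       0.6882       4.78 5.4978e-04
  solve Keq expr → x = -0.03403; check Q = 2.1190e-05
Then change container volume by factor 0.8 (V_new/V_old).
Step 2:
                   C          E          L
  Initial     0.8602      5.975 6.8723e-04
  Change  1.0864e-04 -7.2429e-05 -7.2429e-05
  Equil       0.8603      5.975 6.1480e-04
  solve Keq expr → x = -3.6214e-05; check Q = 2.1190e-05
Then add 0.2615 M of C.
Step 3:
                   C          E          L
  Initial      1.122      5.975 6.1480e-04
  Change  -4.5006e-04 3.0004e-04 3.0004e-04
  Equil        1.121      5.975 9.1484e-04
  solve Keq expr → x = 1.5002e-04; check Q = 2.1190e-05

[C]_eq = 1.121 M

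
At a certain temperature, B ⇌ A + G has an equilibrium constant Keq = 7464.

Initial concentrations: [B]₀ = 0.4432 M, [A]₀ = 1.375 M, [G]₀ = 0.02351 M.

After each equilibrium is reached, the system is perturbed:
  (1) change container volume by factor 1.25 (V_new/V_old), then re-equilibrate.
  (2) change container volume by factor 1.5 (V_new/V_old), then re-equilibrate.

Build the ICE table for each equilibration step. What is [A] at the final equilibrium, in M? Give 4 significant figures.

Q₀ = 0.07294 vs Keq = 7464 ⇒ Q<K, forward
Step 1:
                   B          A          G
  I           0.4432      1.375    0.02351
  C          -0.4431     0.4431     0.4431
  E       1.1365e-04      1.818     0.4666
  solve Keq expr → x = 0.4431; check Q = 7464
Then change container volume by factor 1.25 (V_new/V_old).
Step 2:
                   B          A          G
  I       9.0923e-05      1.454     0.3733
  C       -1.8180e-05 1.8180e-05 1.8180e-05
  E       7.2743e-05      1.454     0.3733
  solve Keq expr → x = 1.8180e-05; check Q = 7464
Then change container volume by factor 1.5 (V_new/V_old).
Step 3:
                   B          A          G
  I       4.8495e-05     0.9697     0.2489
  C       -1.6162e-05 1.6162e-05 1.6162e-05
  E       3.2333e-05     0.9697     0.2489
  solve Keq expr → x = 1.6162e-05; check Q = 7464

[A]_eq = 0.9697 M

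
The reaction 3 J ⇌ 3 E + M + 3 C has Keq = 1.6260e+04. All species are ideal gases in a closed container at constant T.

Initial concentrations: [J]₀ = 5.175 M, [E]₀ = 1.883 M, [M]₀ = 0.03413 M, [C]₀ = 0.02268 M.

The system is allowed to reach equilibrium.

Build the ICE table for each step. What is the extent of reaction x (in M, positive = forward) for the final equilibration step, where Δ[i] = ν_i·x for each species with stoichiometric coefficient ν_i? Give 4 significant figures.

Q₀ = 1.9182e-08 vs Keq = 1.6260e+04 ⇒ Q<K, forward
Step 1:
                  J         E         M         C
  I           5.175     1.883   0.03413   0.02268
  C          -4.091     4.091     1.364     4.091
  E           1.084     5.974     1.398     4.113
  solve Keq expr → x = 1.364; check Q = 1.6260e+04

x = 1.364 M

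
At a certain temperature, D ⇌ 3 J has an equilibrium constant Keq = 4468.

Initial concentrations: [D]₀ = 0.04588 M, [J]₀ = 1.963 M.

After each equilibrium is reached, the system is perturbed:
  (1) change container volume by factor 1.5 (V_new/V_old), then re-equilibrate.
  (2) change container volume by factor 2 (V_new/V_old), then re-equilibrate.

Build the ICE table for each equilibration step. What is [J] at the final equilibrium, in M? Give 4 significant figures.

Q₀ = 164.9 vs Keq = 4468 ⇒ Q<K, forward
Step 1:
                  D         J
  Initial   0.04588     1.963
  Change   -0.04382    0.1315
  Equil    0.002056     2.094
  solve Keq expr → x = 0.04382; check Q = 4468
Then change container volume by factor 1.5 (V_new/V_old).
Step 2:
                  D         J
  Initial  0.001371     1.396
  Change  -7.5865e-04  0.002276
  Equil   6.1229e-04     1.399
  solve Keq expr → x = 7.5865e-04; check Q = 4468
Then change container volume by factor 2 (V_new/V_old).
Step 3:
                  D         J
  Initial 3.0615e-04    0.6993
  Change  -2.2938e-04 6.8815e-04
  Equil   7.6763e-05       0.7
  solve Keq expr → x = 2.2938e-04; check Q = 4468

[J]_eq = 0.7 M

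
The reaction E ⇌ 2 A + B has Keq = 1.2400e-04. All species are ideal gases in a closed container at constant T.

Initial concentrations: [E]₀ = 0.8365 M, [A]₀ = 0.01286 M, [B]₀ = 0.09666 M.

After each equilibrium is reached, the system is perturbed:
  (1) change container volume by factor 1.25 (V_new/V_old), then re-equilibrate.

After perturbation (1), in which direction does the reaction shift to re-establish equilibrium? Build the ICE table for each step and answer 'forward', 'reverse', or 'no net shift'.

Direction: forward

Q₀ = 1.9110e-05 vs Keq = 1.2400e-04 ⇒ Q<K, forward
Step 1:
                   E          A          B
  I           0.8365    0.01286    0.09666
  C         -0.00914    0.01828    0.00914
  E           0.8274    0.03114     0.1058
  solve Keq expr → x = 0.00914; check Q = 1.2400e-04
Then change container volume by factor 1.25 (V_new/V_old).
Step 2:
                   E          A          B
  I           0.6619    0.02491    0.08464
  C        -0.002828   0.005655   0.002828
  E           0.6591    0.03057    0.08747
  solve Keq expr → x = 0.002828; check Q = 1.2400e-04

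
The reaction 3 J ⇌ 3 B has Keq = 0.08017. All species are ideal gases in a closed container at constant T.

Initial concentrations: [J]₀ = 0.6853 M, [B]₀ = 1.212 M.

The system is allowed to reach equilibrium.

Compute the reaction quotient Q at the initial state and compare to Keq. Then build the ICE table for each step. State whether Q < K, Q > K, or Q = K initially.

Q₀ = 5.532; Q > K (proceeds reverse)

Q₀ = 5.532 vs Keq = 0.08017 ⇒ Q>K, reverse
Step 1:
                  J         B
  Initial    0.6853     1.212
  Change     0.6404   -0.6404
  Equil       1.326    0.5716
  solve Keq expr → x = -0.2135; check Q = 0.08017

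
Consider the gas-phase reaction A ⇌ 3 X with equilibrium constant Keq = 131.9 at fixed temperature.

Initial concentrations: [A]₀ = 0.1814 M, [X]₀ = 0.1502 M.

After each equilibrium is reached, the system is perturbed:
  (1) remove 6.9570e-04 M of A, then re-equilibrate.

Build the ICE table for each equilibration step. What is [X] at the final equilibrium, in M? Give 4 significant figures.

[X]_eq = 0.685 M

Q₀ = 0.01868 vs Keq = 131.9 ⇒ Q<K, forward
Step 1:
                  A         X
  init       0.1814    0.1502
  Δ         -0.1789    0.5368
  eq       0.002459     0.687
  solve Keq expr → x = 0.1789; check Q = 131.9
Then remove 6.9570e-04 M of A.
Step 2:
                  A         X
  init     0.001763     0.687
  Δ       6.7405e-04 -0.002022
  eq       0.002437     0.685
  solve Keq expr → x = -6.7405e-04; check Q = 131.9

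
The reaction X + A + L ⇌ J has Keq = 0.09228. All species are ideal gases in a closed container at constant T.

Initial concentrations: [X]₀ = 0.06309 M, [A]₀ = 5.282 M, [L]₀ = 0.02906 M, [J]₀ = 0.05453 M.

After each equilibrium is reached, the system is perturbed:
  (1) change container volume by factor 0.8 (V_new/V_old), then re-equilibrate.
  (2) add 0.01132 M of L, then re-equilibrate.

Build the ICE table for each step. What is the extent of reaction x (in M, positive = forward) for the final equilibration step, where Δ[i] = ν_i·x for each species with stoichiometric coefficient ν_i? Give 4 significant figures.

Q₀ = 5.631 vs Keq = 0.09228 ⇒ Q>K, reverse
Step 1:
                    X           A           L           J
  I           0.06309       5.282     0.02906     0.05453
  C           0.05012     0.05012     0.05012    -0.05012
  E            0.1132       5.332     0.07918    0.004411
  solve Keq expr → x = -0.05012; check Q = 0.09228
Then change container volume by factor 0.8 (V_new/V_old).
Step 2:
                    X           A           L           J
  I            0.1415       6.665     0.09897    0.005513
  C         -0.002703   -0.002703   -0.002703    0.002703
  E            0.1388       6.662     0.09627    0.008216
  solve Keq expr → x = 0.002703; check Q = 0.09228
Then add 0.01132 M of L.
Step 3:
                    X           A           L           J
  I            0.1388       6.662      0.1076    0.008216
  C       -8.3835e-04 -8.3835e-04 -8.3835e-04  8.3835e-04
  E             0.138       6.662      0.1068    0.009054
  solve Keq expr → x = 8.3835e-04; check Q = 0.09228

x = 8.3835e-04 M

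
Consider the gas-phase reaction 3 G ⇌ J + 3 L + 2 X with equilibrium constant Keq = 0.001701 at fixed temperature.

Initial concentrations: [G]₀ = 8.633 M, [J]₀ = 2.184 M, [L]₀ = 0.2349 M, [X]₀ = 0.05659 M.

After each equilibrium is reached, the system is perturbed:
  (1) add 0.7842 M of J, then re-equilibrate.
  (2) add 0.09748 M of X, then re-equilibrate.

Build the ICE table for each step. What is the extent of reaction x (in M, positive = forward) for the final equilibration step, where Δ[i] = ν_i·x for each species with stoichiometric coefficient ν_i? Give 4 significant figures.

Q₀ = 1.4090e-07 vs Keq = 0.001701 ⇒ Q<K, forward
Step 1:
                  G         J         L         X
  I           8.633     2.184    0.2349   0.05659
  C         -0.7747    0.2582    0.7747    0.5165
  E           7.858     2.442      1.01    0.5731
  solve Keq expr → x = 0.2582; check Q = 0.001701
Then add 0.7842 M of J.
Step 2:
                  G         J         L         X
  I           7.858     3.226      1.01    0.5731
  C         0.04704  -0.01568  -0.04704  -0.03136
  E           7.905     3.211    0.9626    0.5417
  solve Keq expr → x = -0.01568; check Q = 0.001701
Then add 0.09748 M of X.
Step 3:
                  G         J         L         X
  I           7.905     3.211    0.9626    0.6392
  C         0.05663  -0.01888  -0.05663  -0.03775
  E           7.962     3.192     0.906    0.6014
  solve Keq expr → x = -0.01888; check Q = 0.001701

x = -0.01888 M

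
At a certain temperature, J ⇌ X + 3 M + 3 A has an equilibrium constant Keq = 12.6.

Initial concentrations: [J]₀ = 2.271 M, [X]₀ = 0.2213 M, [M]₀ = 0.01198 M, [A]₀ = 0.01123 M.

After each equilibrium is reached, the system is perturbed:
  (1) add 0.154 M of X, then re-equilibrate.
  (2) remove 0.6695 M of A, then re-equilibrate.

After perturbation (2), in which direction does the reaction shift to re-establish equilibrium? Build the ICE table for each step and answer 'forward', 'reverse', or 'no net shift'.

Direction: forward

Q₀ = 2.3729e-13 vs Keq = 12.6 ⇒ Q<K, forward
Step 1:
                  J         X         M         A
  I           2.271    0.2213   0.01198   0.01123
  C         -0.5732    0.5732      1.72      1.72
  E           1.698    0.7945     1.732     1.731
  solve Keq expr → x = 0.5732; check Q = 12.6
Then add 0.154 M of X.
Step 2:
                  J         X         M         A
  I           1.698    0.9485     1.732     1.731
  C         0.01455  -0.01455  -0.04364  -0.04364
  E           1.712     0.934     1.688     1.687
  solve Keq expr → x = -0.01455; check Q = 12.6
Then remove 0.6695 M of A.
Step 3:
                  J         X         M         A
  I           1.712     0.934     1.688     1.018
  C         -0.1069    0.1069    0.3207    0.3207
  E           1.605     1.041     2.009     1.338
  solve Keq expr → x = 0.1069; check Q = 12.6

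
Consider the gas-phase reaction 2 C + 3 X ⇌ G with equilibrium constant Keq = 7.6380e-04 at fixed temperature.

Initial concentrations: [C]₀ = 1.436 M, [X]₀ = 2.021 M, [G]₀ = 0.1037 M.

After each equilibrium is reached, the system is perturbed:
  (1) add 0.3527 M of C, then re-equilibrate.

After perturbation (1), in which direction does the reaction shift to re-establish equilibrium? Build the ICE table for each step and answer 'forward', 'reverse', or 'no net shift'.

Q₀ = 0.006092 vs Keq = 7.6380e-04 ⇒ Q>K, reverse
Step 1:
                   C          X          G
  init         1.436      2.021     0.1037
  Δ           0.1621     0.2432   -0.08106
  eq           1.598      2.264    0.02264
  solve Keq expr → x = -0.08106; check Q = 7.6380e-04
Then add 0.3527 M of C.
Step 2:
                   C          X          G
  init         1.951      2.264    0.02264
  Δ         -0.01851   -0.02777   0.009257
  eq           1.932      2.236     0.0319
  solve Keq expr → x = 0.009257; check Q = 7.6380e-04

Direction: forward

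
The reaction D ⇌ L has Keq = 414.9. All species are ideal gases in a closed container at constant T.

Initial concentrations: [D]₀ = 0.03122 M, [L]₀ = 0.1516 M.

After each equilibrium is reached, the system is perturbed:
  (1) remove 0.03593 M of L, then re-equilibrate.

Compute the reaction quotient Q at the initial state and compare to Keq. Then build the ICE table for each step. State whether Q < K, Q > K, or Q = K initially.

Q₀ = 4.856; Q < K (proceeds forward)

Q₀ = 4.856 vs Keq = 414.9 ⇒ Q<K, forward
Step 1:
                  D         L
  init      0.03122    0.1516
  Δ        -0.03078   0.03078
  eq      4.3958e-04    0.1824
  solve Keq expr → x = 0.03078; check Q = 414.9
Then remove 0.03593 M of L.
Step 2:
                  D         L
  init    4.3958e-04    0.1465
  Δ       -8.6391e-05 8.6391e-05
  eq      3.5319e-04    0.1465
  solve Keq expr → x = 8.6391e-05; check Q = 414.9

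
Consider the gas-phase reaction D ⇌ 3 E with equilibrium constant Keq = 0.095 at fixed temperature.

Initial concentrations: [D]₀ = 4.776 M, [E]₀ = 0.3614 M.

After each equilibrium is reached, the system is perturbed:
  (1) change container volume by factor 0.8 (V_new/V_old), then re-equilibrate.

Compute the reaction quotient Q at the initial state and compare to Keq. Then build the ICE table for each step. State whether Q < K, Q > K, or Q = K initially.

Q₀ = 0.009883; Q < K (proceeds forward)

Q₀ = 0.009883 vs Keq = 0.095 ⇒ Q<K, forward
Step 1:
                    D           E
  Initial       4.776      0.3614
  Change      -0.1333      0.3998
  Equil         4.643      0.7612
  solve Keq expr → x = 0.1333; check Q = 0.095
Then change container volume by factor 0.8 (V_new/V_old).
Step 2:
                    D           E
  Initial       5.803      0.9515
  Change      0.04316     -0.1295
  Equil         5.847       0.822
  solve Keq expr → x = -0.04316; check Q = 0.095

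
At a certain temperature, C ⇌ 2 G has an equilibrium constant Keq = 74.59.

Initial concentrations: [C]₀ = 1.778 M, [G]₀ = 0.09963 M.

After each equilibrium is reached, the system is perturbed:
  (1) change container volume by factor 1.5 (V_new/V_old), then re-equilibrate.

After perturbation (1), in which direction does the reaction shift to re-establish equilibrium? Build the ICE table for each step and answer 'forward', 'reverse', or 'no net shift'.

Q₀ = 0.005583 vs Keq = 74.59 ⇒ Q<K, forward
Step 1:
                   C          G
  init         1.778    0.09963
  Δ           -1.627      3.254
  eq          0.1508      3.354
  solve Keq expr → x = 1.627; check Q = 74.59
Then change container volume by factor 1.5 (V_new/V_old).
Step 2:
                   C          G
  init        0.1005      2.236
  Δ         -0.02988    0.05977
  eq         0.07066      2.296
  solve Keq expr → x = 0.02988; check Q = 74.59

Direction: forward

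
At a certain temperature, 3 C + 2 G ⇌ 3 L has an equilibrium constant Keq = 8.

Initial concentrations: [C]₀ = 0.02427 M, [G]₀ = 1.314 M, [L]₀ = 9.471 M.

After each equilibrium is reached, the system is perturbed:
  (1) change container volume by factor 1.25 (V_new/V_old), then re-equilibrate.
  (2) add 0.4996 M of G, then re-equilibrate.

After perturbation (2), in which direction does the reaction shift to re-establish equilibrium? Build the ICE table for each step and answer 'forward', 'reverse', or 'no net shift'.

Direction: forward

Q₀ = 3.4418e+07 vs Keq = 8 ⇒ Q>K, reverse
Step 1:
                  C         G         L
  I         0.02427     1.314     9.471
  C           1.955     1.303    -1.955
  E           1.979     2.617     7.516
  solve Keq expr → x = -0.6516; check Q = 8
Then change container volume by factor 1.25 (V_new/V_old).
Step 2:
                  C         G         L
  I           1.583     2.094     6.013
  C           0.152    0.1013    -0.152
  E           1.735     2.195     5.861
  solve Keq expr → x = -0.05066; check Q = 8
Then add 0.4996 M of G.
Step 3:
                  C         G         L
  I           1.735     2.695     5.861
  C         -0.1457  -0.09712    0.1457
  E           1.589     2.597     6.007
  solve Keq expr → x = 0.04856; check Q = 8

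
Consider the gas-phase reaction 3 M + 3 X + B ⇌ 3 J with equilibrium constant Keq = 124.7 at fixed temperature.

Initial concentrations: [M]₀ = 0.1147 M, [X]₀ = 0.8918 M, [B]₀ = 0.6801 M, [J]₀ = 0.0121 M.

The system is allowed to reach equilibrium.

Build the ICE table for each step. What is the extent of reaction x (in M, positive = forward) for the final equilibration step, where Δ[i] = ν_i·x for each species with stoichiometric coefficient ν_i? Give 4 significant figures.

Q₀ = 0.002434 vs Keq = 124.7 ⇒ Q<K, forward
Step 1:
                  M         X         B         J
  Initial    0.1147    0.8918    0.6801    0.0121
  Change   -0.08644  -0.08644  -0.02881   0.08644
  Equil     0.02826    0.8054    0.6513   0.09854
  solve Keq expr → x = 0.02881; check Q = 124.7

x = 0.02881 M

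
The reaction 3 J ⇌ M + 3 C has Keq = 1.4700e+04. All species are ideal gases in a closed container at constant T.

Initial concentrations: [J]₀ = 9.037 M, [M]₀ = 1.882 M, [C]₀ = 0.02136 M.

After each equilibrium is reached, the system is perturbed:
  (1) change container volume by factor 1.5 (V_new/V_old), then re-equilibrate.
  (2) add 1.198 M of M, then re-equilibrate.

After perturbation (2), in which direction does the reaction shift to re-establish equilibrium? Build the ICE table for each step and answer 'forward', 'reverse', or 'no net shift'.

Q₀ = 2.4851e-08 vs Keq = 1.4700e+04 ⇒ Q<K, forward
Step 1:
                   J          M          C
  init         9.037      1.882    0.02136
  Δ           -8.457      2.819      8.457
  eq          0.5798      4.701      8.479
  solve Keq expr → x = 2.819; check Q = 1.4700e+04
Then change container volume by factor 1.5 (V_new/V_old).
Step 2:
                   J          M          C
  init        0.3865      3.134      5.652
  Δ         -0.04559     0.0152    0.04559
  eq          0.3409      3.149      5.698
  solve Keq expr → x = 0.0152; check Q = 1.4700e+04
Then add 1.198 M of M.
Step 3:
                   J          M          C
  init        0.3409      4.347      5.698
  Δ          0.03594   -0.01198   -0.03594
  eq          0.3769      4.335      5.662
  solve Keq expr → x = -0.01198; check Q = 1.4700e+04

Direction: reverse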